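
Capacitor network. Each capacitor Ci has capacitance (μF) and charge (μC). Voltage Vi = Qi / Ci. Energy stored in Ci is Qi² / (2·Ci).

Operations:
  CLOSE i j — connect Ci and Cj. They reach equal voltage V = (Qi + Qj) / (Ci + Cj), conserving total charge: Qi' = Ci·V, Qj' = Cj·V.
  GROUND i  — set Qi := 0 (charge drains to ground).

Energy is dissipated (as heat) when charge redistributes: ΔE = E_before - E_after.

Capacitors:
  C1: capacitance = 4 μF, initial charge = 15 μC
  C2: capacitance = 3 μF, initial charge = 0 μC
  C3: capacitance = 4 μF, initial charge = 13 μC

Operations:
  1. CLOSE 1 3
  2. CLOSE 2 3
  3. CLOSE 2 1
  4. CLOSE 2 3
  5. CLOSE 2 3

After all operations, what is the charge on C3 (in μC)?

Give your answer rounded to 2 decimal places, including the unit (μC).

Answer: 9.47 μC

Derivation:
Initial: C1(4μF, Q=15μC, V=3.75V), C2(3μF, Q=0μC, V=0.00V), C3(4μF, Q=13μC, V=3.25V)
Op 1: CLOSE 1-3: Q_total=28.00, C_total=8.00, V=3.50; Q1=14.00, Q3=14.00; dissipated=0.250
Op 2: CLOSE 2-3: Q_total=14.00, C_total=7.00, V=2.00; Q2=6.00, Q3=8.00; dissipated=10.500
Op 3: CLOSE 2-1: Q_total=20.00, C_total=7.00, V=2.86; Q2=8.57, Q1=11.43; dissipated=1.929
Op 4: CLOSE 2-3: Q_total=16.57, C_total=7.00, V=2.37; Q2=7.10, Q3=9.47; dissipated=0.630
Op 5: CLOSE 2-3: Q_total=16.57, C_total=7.00, V=2.37; Q2=7.10, Q3=9.47; dissipated=0.000
Final charges: Q1=11.43, Q2=7.10, Q3=9.47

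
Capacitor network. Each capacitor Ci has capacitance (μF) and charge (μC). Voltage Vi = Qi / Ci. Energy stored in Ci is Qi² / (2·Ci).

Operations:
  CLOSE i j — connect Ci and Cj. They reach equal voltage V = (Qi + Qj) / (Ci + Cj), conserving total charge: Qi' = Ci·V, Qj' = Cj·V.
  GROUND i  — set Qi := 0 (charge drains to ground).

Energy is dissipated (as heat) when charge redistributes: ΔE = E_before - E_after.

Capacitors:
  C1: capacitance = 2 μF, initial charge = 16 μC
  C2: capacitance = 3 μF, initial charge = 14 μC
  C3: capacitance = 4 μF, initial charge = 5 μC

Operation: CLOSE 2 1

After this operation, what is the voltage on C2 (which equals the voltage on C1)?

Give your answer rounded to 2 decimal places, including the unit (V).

Initial: C1(2μF, Q=16μC, V=8.00V), C2(3μF, Q=14μC, V=4.67V), C3(4μF, Q=5μC, V=1.25V)
Op 1: CLOSE 2-1: Q_total=30.00, C_total=5.00, V=6.00; Q2=18.00, Q1=12.00; dissipated=6.667

Answer: 6.00 V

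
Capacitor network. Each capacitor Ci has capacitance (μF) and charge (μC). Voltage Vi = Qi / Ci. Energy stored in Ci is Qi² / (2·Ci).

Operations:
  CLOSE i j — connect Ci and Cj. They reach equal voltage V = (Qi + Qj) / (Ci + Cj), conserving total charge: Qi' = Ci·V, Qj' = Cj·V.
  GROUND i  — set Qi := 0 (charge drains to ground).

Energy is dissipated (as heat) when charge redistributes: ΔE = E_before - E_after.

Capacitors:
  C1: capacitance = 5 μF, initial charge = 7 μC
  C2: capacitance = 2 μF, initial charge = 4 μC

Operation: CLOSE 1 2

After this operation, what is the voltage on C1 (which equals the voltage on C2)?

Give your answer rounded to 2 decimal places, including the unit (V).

Answer: 1.57 V

Derivation:
Initial: C1(5μF, Q=7μC, V=1.40V), C2(2μF, Q=4μC, V=2.00V)
Op 1: CLOSE 1-2: Q_total=11.00, C_total=7.00, V=1.57; Q1=7.86, Q2=3.14; dissipated=0.257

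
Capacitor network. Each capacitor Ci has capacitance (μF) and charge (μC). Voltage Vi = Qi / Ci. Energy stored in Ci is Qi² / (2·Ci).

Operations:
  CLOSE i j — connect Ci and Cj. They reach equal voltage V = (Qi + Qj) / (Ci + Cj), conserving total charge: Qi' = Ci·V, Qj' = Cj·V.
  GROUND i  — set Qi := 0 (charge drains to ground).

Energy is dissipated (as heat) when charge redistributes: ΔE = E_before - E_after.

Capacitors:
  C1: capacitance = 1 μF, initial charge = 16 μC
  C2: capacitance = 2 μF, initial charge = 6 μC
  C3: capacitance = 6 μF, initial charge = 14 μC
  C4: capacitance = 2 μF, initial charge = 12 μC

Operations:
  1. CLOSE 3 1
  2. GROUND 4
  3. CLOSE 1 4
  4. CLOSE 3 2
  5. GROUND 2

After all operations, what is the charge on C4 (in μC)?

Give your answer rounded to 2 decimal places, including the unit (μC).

Answer: 2.86 μC

Derivation:
Initial: C1(1μF, Q=16μC, V=16.00V), C2(2μF, Q=6μC, V=3.00V), C3(6μF, Q=14μC, V=2.33V), C4(2μF, Q=12μC, V=6.00V)
Op 1: CLOSE 3-1: Q_total=30.00, C_total=7.00, V=4.29; Q3=25.71, Q1=4.29; dissipated=80.048
Op 2: GROUND 4: Q4=0; energy lost=36.000
Op 3: CLOSE 1-4: Q_total=4.29, C_total=3.00, V=1.43; Q1=1.43, Q4=2.86; dissipated=6.122
Op 4: CLOSE 3-2: Q_total=31.71, C_total=8.00, V=3.96; Q3=23.79, Q2=7.93; dissipated=1.240
Op 5: GROUND 2: Q2=0; energy lost=15.716
Final charges: Q1=1.43, Q2=0.00, Q3=23.79, Q4=2.86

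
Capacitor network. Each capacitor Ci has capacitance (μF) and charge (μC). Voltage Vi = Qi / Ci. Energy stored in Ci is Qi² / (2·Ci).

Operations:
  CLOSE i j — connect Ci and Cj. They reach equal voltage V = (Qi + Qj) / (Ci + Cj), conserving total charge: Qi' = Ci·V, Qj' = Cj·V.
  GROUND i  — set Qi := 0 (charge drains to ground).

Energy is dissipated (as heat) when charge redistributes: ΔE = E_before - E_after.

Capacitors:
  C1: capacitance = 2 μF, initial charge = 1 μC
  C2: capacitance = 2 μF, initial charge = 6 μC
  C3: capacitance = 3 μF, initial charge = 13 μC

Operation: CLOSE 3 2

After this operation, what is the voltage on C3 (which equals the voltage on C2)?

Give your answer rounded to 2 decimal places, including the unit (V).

Answer: 3.80 V

Derivation:
Initial: C1(2μF, Q=1μC, V=0.50V), C2(2μF, Q=6μC, V=3.00V), C3(3μF, Q=13μC, V=4.33V)
Op 1: CLOSE 3-2: Q_total=19.00, C_total=5.00, V=3.80; Q3=11.40, Q2=7.60; dissipated=1.067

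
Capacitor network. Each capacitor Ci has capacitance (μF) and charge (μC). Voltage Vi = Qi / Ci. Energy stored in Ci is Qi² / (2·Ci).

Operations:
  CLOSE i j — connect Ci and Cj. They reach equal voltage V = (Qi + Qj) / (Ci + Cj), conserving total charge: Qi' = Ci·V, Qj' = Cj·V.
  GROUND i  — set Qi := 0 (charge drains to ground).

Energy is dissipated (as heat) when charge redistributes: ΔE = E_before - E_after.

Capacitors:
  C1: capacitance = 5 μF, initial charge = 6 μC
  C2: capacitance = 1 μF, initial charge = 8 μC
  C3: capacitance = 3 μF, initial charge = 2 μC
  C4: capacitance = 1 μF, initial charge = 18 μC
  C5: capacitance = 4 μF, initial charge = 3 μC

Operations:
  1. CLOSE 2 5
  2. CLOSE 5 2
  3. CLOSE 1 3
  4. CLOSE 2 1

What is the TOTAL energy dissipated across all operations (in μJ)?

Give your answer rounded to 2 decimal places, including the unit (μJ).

Initial: C1(5μF, Q=6μC, V=1.20V), C2(1μF, Q=8μC, V=8.00V), C3(3μF, Q=2μC, V=0.67V), C4(1μF, Q=18μC, V=18.00V), C5(4μF, Q=3μC, V=0.75V)
Op 1: CLOSE 2-5: Q_total=11.00, C_total=5.00, V=2.20; Q2=2.20, Q5=8.80; dissipated=21.025
Op 2: CLOSE 5-2: Q_total=11.00, C_total=5.00, V=2.20; Q5=8.80, Q2=2.20; dissipated=0.000
Op 3: CLOSE 1-3: Q_total=8.00, C_total=8.00, V=1.00; Q1=5.00, Q3=3.00; dissipated=0.267
Op 4: CLOSE 2-1: Q_total=7.20, C_total=6.00, V=1.20; Q2=1.20, Q1=6.00; dissipated=0.600
Total dissipated: 21.892 μJ

Answer: 21.89 μJ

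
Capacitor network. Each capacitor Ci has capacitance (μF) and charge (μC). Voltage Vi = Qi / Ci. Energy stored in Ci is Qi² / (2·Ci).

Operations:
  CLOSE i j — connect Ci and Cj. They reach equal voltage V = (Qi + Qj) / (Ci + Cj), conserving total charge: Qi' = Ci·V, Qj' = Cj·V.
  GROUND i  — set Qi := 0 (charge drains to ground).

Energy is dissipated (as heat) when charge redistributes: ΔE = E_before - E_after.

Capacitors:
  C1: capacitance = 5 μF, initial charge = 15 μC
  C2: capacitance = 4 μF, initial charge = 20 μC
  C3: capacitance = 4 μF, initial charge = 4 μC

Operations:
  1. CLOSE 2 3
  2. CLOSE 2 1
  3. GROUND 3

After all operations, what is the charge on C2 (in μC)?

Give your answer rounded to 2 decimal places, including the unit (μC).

Answer: 12.00 μC

Derivation:
Initial: C1(5μF, Q=15μC, V=3.00V), C2(4μF, Q=20μC, V=5.00V), C3(4μF, Q=4μC, V=1.00V)
Op 1: CLOSE 2-3: Q_total=24.00, C_total=8.00, V=3.00; Q2=12.00, Q3=12.00; dissipated=16.000
Op 2: CLOSE 2-1: Q_total=27.00, C_total=9.00, V=3.00; Q2=12.00, Q1=15.00; dissipated=0.000
Op 3: GROUND 3: Q3=0; energy lost=18.000
Final charges: Q1=15.00, Q2=12.00, Q3=0.00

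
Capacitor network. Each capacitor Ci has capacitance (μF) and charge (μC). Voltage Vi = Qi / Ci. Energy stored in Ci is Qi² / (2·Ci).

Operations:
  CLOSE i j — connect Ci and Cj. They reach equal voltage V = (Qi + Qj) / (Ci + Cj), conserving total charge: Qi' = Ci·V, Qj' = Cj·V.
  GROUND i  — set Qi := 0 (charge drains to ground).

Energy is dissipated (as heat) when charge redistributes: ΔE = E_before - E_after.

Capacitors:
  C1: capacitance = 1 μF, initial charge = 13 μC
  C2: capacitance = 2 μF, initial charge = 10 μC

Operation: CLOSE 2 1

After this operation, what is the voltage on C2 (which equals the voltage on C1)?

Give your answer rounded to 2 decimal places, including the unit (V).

Answer: 7.67 V

Derivation:
Initial: C1(1μF, Q=13μC, V=13.00V), C2(2μF, Q=10μC, V=5.00V)
Op 1: CLOSE 2-1: Q_total=23.00, C_total=3.00, V=7.67; Q2=15.33, Q1=7.67; dissipated=21.333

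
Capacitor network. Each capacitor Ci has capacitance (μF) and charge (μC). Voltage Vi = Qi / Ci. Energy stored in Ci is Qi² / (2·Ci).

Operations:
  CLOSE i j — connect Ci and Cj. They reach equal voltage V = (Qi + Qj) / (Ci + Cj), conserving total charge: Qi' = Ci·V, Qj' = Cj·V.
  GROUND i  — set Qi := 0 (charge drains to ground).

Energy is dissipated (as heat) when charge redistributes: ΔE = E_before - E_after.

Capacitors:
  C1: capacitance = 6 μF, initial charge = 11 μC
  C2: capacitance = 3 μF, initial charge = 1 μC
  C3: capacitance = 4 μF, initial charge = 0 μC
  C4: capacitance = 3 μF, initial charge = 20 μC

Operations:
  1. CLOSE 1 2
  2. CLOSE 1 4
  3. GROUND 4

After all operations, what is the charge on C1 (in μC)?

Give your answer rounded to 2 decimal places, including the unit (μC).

Answer: 18.67 μC

Derivation:
Initial: C1(6μF, Q=11μC, V=1.83V), C2(3μF, Q=1μC, V=0.33V), C3(4μF, Q=0μC, V=0.00V), C4(3μF, Q=20μC, V=6.67V)
Op 1: CLOSE 1-2: Q_total=12.00, C_total=9.00, V=1.33; Q1=8.00, Q2=4.00; dissipated=2.250
Op 2: CLOSE 1-4: Q_total=28.00, C_total=9.00, V=3.11; Q1=18.67, Q4=9.33; dissipated=28.444
Op 3: GROUND 4: Q4=0; energy lost=14.519
Final charges: Q1=18.67, Q2=4.00, Q3=0.00, Q4=0.00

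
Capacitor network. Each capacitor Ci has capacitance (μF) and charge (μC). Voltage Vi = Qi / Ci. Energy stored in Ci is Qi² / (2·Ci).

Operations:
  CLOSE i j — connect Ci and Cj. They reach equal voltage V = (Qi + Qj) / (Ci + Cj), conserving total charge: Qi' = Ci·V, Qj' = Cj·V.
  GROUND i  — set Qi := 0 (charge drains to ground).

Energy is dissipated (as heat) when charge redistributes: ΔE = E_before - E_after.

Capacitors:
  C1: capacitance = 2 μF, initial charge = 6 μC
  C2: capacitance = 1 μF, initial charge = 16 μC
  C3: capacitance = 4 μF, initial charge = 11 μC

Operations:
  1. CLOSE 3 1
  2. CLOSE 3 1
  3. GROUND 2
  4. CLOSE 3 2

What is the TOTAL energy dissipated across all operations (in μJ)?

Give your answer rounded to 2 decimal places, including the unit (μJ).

Answer: 131.25 μJ

Derivation:
Initial: C1(2μF, Q=6μC, V=3.00V), C2(1μF, Q=16μC, V=16.00V), C3(4μF, Q=11μC, V=2.75V)
Op 1: CLOSE 3-1: Q_total=17.00, C_total=6.00, V=2.83; Q3=11.33, Q1=5.67; dissipated=0.042
Op 2: CLOSE 3-1: Q_total=17.00, C_total=6.00, V=2.83; Q3=11.33, Q1=5.67; dissipated=0.000
Op 3: GROUND 2: Q2=0; energy lost=128.000
Op 4: CLOSE 3-2: Q_total=11.33, C_total=5.00, V=2.27; Q3=9.07, Q2=2.27; dissipated=3.211
Total dissipated: 131.253 μJ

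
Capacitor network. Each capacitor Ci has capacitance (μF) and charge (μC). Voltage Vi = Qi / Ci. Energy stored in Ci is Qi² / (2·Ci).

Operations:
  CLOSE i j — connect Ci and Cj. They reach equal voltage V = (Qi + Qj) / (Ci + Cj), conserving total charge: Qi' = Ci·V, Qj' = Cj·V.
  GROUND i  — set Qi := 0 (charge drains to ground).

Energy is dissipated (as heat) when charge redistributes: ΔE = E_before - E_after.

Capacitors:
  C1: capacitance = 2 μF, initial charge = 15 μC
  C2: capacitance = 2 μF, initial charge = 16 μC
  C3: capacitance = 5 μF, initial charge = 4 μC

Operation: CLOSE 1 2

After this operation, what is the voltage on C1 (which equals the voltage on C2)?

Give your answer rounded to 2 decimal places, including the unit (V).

Answer: 7.75 V

Derivation:
Initial: C1(2μF, Q=15μC, V=7.50V), C2(2μF, Q=16μC, V=8.00V), C3(5μF, Q=4μC, V=0.80V)
Op 1: CLOSE 1-2: Q_total=31.00, C_total=4.00, V=7.75; Q1=15.50, Q2=15.50; dissipated=0.125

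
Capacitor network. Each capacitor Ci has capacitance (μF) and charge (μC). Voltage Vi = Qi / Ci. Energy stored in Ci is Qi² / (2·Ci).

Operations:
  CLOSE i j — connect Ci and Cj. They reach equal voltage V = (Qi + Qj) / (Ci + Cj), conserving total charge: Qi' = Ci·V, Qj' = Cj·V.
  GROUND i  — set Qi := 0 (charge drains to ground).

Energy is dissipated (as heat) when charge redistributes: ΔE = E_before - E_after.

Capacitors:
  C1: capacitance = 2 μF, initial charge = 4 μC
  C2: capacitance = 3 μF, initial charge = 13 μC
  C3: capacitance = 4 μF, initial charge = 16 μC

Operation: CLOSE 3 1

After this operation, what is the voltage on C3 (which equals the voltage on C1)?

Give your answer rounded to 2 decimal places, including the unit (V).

Initial: C1(2μF, Q=4μC, V=2.00V), C2(3μF, Q=13μC, V=4.33V), C3(4μF, Q=16μC, V=4.00V)
Op 1: CLOSE 3-1: Q_total=20.00, C_total=6.00, V=3.33; Q3=13.33, Q1=6.67; dissipated=2.667

Answer: 3.33 V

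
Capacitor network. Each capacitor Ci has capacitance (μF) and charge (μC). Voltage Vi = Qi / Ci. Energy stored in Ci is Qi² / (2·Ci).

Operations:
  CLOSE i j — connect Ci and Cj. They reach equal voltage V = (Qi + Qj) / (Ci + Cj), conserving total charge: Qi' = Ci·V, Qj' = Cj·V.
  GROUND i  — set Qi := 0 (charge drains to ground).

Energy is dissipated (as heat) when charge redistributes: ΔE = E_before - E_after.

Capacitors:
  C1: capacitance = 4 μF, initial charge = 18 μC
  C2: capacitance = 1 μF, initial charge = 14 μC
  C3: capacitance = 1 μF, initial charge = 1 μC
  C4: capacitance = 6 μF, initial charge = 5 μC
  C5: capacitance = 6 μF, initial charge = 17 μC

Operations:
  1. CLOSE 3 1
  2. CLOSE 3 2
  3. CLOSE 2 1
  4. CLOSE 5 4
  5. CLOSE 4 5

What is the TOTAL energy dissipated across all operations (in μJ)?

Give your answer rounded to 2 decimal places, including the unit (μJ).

Answer: 47.31 μJ

Derivation:
Initial: C1(4μF, Q=18μC, V=4.50V), C2(1μF, Q=14μC, V=14.00V), C3(1μF, Q=1μC, V=1.00V), C4(6μF, Q=5μC, V=0.83V), C5(6μF, Q=17μC, V=2.83V)
Op 1: CLOSE 3-1: Q_total=19.00, C_total=5.00, V=3.80; Q3=3.80, Q1=15.20; dissipated=4.900
Op 2: CLOSE 3-2: Q_total=17.80, C_total=2.00, V=8.90; Q3=8.90, Q2=8.90; dissipated=26.010
Op 3: CLOSE 2-1: Q_total=24.10, C_total=5.00, V=4.82; Q2=4.82, Q1=19.28; dissipated=10.404
Op 4: CLOSE 5-4: Q_total=22.00, C_total=12.00, V=1.83; Q5=11.00, Q4=11.00; dissipated=6.000
Op 5: CLOSE 4-5: Q_total=22.00, C_total=12.00, V=1.83; Q4=11.00, Q5=11.00; dissipated=0.000
Total dissipated: 47.314 μJ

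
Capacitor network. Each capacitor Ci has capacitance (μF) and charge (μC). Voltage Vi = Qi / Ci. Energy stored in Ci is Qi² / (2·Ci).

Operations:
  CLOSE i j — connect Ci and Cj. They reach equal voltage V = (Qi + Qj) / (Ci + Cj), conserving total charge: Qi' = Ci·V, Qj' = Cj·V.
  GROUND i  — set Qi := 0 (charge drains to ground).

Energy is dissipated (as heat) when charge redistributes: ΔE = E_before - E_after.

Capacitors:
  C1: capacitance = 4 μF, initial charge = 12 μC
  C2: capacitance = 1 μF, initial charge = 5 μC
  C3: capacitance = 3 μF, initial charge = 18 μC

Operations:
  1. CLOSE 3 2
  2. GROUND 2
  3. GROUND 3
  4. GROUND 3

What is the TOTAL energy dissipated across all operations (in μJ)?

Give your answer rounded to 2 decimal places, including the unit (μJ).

Initial: C1(4μF, Q=12μC, V=3.00V), C2(1μF, Q=5μC, V=5.00V), C3(3μF, Q=18μC, V=6.00V)
Op 1: CLOSE 3-2: Q_total=23.00, C_total=4.00, V=5.75; Q3=17.25, Q2=5.75; dissipated=0.375
Op 2: GROUND 2: Q2=0; energy lost=16.531
Op 3: GROUND 3: Q3=0; energy lost=49.594
Op 4: GROUND 3: Q3=0; energy lost=0.000
Total dissipated: 66.500 μJ

Answer: 66.50 μJ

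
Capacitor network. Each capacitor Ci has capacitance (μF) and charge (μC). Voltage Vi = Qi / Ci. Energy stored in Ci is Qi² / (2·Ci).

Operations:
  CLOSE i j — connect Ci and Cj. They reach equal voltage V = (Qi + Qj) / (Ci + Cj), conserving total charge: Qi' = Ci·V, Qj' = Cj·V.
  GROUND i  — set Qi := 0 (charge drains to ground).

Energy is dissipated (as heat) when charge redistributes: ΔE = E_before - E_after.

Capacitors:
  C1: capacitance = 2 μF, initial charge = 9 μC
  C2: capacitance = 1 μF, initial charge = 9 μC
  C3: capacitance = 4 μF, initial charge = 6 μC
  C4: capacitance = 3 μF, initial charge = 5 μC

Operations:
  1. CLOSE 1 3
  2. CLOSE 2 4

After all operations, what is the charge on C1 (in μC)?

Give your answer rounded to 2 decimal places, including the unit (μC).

Answer: 5.00 μC

Derivation:
Initial: C1(2μF, Q=9μC, V=4.50V), C2(1μF, Q=9μC, V=9.00V), C3(4μF, Q=6μC, V=1.50V), C4(3μF, Q=5μC, V=1.67V)
Op 1: CLOSE 1-3: Q_total=15.00, C_total=6.00, V=2.50; Q1=5.00, Q3=10.00; dissipated=6.000
Op 2: CLOSE 2-4: Q_total=14.00, C_total=4.00, V=3.50; Q2=3.50, Q4=10.50; dissipated=20.167
Final charges: Q1=5.00, Q2=3.50, Q3=10.00, Q4=10.50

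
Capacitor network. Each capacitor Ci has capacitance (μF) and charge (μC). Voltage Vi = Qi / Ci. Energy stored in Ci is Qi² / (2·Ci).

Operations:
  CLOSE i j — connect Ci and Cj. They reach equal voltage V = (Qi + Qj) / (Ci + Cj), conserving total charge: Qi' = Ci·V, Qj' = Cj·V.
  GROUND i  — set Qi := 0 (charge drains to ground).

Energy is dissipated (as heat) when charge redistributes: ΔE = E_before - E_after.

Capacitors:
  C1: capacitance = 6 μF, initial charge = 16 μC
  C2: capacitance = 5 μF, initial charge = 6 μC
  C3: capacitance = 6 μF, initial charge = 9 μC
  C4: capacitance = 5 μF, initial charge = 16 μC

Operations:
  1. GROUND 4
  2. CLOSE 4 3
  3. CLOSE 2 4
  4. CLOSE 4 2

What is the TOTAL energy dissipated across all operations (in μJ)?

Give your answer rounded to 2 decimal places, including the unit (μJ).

Initial: C1(6μF, Q=16μC, V=2.67V), C2(5μF, Q=6μC, V=1.20V), C3(6μF, Q=9μC, V=1.50V), C4(5μF, Q=16μC, V=3.20V)
Op 1: GROUND 4: Q4=0; energy lost=25.600
Op 2: CLOSE 4-3: Q_total=9.00, C_total=11.00, V=0.82; Q4=4.09, Q3=4.91; dissipated=3.068
Op 3: CLOSE 2-4: Q_total=10.09, C_total=10.00, V=1.01; Q2=5.05, Q4=5.05; dissipated=0.182
Op 4: CLOSE 4-2: Q_total=10.09, C_total=10.00, V=1.01; Q4=5.05, Q2=5.05; dissipated=0.000
Total dissipated: 28.850 μJ

Answer: 28.85 μJ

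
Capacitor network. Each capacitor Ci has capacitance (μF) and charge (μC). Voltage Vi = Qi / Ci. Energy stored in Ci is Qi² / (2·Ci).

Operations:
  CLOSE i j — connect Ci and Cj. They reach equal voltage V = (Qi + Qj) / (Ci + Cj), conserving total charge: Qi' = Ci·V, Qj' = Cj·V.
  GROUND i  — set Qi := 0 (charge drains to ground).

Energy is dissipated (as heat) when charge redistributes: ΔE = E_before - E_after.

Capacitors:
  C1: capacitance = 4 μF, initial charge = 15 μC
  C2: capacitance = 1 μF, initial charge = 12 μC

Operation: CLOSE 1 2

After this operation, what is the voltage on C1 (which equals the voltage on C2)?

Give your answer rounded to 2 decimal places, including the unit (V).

Answer: 5.40 V

Derivation:
Initial: C1(4μF, Q=15μC, V=3.75V), C2(1μF, Q=12μC, V=12.00V)
Op 1: CLOSE 1-2: Q_total=27.00, C_total=5.00, V=5.40; Q1=21.60, Q2=5.40; dissipated=27.225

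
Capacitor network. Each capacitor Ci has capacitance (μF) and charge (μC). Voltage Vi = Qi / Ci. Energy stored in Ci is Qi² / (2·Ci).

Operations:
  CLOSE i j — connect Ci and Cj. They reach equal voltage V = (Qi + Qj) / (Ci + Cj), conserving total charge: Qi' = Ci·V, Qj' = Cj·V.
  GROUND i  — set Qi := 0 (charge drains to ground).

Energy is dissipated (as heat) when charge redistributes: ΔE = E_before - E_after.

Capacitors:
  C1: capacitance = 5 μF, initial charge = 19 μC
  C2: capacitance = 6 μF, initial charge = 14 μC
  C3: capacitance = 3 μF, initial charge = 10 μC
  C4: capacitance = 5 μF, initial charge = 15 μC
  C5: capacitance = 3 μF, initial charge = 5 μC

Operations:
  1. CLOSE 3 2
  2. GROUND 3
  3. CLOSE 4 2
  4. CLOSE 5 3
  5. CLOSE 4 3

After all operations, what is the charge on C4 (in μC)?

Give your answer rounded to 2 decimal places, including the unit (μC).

Initial: C1(5μF, Q=19μC, V=3.80V), C2(6μF, Q=14μC, V=2.33V), C3(3μF, Q=10μC, V=3.33V), C4(5μF, Q=15μC, V=3.00V), C5(3μF, Q=5μC, V=1.67V)
Op 1: CLOSE 3-2: Q_total=24.00, C_total=9.00, V=2.67; Q3=8.00, Q2=16.00; dissipated=1.000
Op 2: GROUND 3: Q3=0; energy lost=10.667
Op 3: CLOSE 4-2: Q_total=31.00, C_total=11.00, V=2.82; Q4=14.09, Q2=16.91; dissipated=0.152
Op 4: CLOSE 5-3: Q_total=5.00, C_total=6.00, V=0.83; Q5=2.50, Q3=2.50; dissipated=2.083
Op 5: CLOSE 4-3: Q_total=16.59, C_total=8.00, V=2.07; Q4=10.37, Q3=6.22; dissipated=3.693
Final charges: Q1=19.00, Q2=16.91, Q3=6.22, Q4=10.37, Q5=2.50

Answer: 10.37 μC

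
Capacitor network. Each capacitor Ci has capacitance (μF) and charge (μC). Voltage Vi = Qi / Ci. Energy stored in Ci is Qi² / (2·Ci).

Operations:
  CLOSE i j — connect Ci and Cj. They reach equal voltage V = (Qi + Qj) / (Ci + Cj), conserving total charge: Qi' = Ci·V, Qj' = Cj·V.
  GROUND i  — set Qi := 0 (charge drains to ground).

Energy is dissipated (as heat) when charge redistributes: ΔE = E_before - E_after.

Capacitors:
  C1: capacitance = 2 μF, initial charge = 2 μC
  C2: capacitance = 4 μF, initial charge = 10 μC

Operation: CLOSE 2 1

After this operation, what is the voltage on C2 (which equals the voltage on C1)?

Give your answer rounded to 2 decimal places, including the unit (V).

Answer: 2.00 V

Derivation:
Initial: C1(2μF, Q=2μC, V=1.00V), C2(4μF, Q=10μC, V=2.50V)
Op 1: CLOSE 2-1: Q_total=12.00, C_total=6.00, V=2.00; Q2=8.00, Q1=4.00; dissipated=1.500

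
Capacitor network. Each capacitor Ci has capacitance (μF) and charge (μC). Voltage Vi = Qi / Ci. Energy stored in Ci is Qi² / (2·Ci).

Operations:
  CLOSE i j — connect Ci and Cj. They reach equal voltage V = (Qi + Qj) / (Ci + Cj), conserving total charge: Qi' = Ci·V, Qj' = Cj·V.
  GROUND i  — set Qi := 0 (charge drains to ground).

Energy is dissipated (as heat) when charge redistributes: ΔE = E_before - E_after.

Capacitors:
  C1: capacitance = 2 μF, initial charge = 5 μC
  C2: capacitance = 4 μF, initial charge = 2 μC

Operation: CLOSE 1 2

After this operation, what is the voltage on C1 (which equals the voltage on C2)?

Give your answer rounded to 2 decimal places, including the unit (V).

Answer: 1.17 V

Derivation:
Initial: C1(2μF, Q=5μC, V=2.50V), C2(4μF, Q=2μC, V=0.50V)
Op 1: CLOSE 1-2: Q_total=7.00, C_total=6.00, V=1.17; Q1=2.33, Q2=4.67; dissipated=2.667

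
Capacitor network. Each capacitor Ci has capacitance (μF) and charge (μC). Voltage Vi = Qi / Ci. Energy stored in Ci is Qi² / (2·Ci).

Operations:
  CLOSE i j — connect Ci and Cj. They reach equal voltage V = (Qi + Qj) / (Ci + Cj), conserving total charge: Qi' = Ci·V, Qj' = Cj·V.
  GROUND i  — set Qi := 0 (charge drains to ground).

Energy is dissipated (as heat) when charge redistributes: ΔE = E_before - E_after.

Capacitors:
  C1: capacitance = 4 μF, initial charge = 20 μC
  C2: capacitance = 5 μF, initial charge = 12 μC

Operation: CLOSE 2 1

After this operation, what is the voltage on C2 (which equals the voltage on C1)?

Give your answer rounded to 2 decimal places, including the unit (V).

Initial: C1(4μF, Q=20μC, V=5.00V), C2(5μF, Q=12μC, V=2.40V)
Op 1: CLOSE 2-1: Q_total=32.00, C_total=9.00, V=3.56; Q2=17.78, Q1=14.22; dissipated=7.511

Answer: 3.56 V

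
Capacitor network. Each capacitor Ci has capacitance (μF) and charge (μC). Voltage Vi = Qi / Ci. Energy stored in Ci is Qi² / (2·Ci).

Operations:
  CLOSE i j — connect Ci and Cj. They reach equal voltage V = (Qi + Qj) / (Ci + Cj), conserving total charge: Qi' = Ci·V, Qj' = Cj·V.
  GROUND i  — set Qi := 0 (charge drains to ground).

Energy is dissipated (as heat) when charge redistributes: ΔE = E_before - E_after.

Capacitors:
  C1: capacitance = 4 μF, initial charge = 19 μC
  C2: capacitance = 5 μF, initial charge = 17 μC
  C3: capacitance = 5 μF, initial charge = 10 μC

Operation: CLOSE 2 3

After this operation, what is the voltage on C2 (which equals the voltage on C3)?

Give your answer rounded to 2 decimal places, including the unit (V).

Answer: 2.70 V

Derivation:
Initial: C1(4μF, Q=19μC, V=4.75V), C2(5μF, Q=17μC, V=3.40V), C3(5μF, Q=10μC, V=2.00V)
Op 1: CLOSE 2-3: Q_total=27.00, C_total=10.00, V=2.70; Q2=13.50, Q3=13.50; dissipated=2.450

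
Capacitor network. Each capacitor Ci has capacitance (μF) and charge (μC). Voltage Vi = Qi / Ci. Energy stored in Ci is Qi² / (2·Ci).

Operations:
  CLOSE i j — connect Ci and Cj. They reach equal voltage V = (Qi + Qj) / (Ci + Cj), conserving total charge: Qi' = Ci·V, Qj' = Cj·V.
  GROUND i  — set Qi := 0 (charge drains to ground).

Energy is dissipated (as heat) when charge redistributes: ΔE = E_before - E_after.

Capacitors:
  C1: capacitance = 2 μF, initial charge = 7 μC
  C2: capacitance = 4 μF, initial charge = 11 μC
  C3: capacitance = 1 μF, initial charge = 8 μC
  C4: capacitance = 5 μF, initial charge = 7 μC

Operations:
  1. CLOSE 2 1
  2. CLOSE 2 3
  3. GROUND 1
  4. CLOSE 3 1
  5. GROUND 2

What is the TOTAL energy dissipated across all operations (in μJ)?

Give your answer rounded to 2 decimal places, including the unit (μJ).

Answer: 56.71 μJ

Derivation:
Initial: C1(2μF, Q=7μC, V=3.50V), C2(4μF, Q=11μC, V=2.75V), C3(1μF, Q=8μC, V=8.00V), C4(5μF, Q=7μC, V=1.40V)
Op 1: CLOSE 2-1: Q_total=18.00, C_total=6.00, V=3.00; Q2=12.00, Q1=6.00; dissipated=0.375
Op 2: CLOSE 2-3: Q_total=20.00, C_total=5.00, V=4.00; Q2=16.00, Q3=4.00; dissipated=10.000
Op 3: GROUND 1: Q1=0; energy lost=9.000
Op 4: CLOSE 3-1: Q_total=4.00, C_total=3.00, V=1.33; Q3=1.33, Q1=2.67; dissipated=5.333
Op 5: GROUND 2: Q2=0; energy lost=32.000
Total dissipated: 56.708 μJ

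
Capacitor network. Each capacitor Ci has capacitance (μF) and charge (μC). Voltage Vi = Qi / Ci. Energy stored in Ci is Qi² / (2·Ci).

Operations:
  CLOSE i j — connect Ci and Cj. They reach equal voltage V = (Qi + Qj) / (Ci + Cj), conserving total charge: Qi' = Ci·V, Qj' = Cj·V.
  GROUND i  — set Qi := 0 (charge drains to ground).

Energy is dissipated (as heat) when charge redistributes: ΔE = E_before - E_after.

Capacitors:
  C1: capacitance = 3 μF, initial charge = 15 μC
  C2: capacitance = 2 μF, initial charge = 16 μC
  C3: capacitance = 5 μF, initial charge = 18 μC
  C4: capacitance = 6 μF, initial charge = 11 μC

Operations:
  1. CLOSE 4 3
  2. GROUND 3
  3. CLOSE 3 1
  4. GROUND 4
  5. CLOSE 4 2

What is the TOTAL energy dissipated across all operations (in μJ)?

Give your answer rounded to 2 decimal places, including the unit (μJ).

Initial: C1(3μF, Q=15μC, V=5.00V), C2(2μF, Q=16μC, V=8.00V), C3(5μF, Q=18μC, V=3.60V), C4(6μF, Q=11μC, V=1.83V)
Op 1: CLOSE 4-3: Q_total=29.00, C_total=11.00, V=2.64; Q4=15.82, Q3=13.18; dissipated=4.256
Op 2: GROUND 3: Q3=0; energy lost=17.376
Op 3: CLOSE 3-1: Q_total=15.00, C_total=8.00, V=1.88; Q3=9.38, Q1=5.62; dissipated=23.438
Op 4: GROUND 4: Q4=0; energy lost=20.851
Op 5: CLOSE 4-2: Q_total=16.00, C_total=8.00, V=2.00; Q4=12.00, Q2=4.00; dissipated=48.000
Total dissipated: 113.921 μJ

Answer: 113.92 μJ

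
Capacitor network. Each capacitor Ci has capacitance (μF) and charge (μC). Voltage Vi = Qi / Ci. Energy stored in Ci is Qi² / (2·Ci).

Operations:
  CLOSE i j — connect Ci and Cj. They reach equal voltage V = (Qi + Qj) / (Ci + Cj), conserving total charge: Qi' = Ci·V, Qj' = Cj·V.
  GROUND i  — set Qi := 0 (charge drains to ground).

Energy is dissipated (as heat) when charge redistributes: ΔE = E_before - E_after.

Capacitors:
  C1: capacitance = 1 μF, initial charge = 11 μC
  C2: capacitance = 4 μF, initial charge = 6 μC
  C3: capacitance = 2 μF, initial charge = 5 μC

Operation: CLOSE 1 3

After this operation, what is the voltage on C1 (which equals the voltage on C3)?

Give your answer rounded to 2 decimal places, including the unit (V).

Answer: 5.33 V

Derivation:
Initial: C1(1μF, Q=11μC, V=11.00V), C2(4μF, Q=6μC, V=1.50V), C3(2μF, Q=5μC, V=2.50V)
Op 1: CLOSE 1-3: Q_total=16.00, C_total=3.00, V=5.33; Q1=5.33, Q3=10.67; dissipated=24.083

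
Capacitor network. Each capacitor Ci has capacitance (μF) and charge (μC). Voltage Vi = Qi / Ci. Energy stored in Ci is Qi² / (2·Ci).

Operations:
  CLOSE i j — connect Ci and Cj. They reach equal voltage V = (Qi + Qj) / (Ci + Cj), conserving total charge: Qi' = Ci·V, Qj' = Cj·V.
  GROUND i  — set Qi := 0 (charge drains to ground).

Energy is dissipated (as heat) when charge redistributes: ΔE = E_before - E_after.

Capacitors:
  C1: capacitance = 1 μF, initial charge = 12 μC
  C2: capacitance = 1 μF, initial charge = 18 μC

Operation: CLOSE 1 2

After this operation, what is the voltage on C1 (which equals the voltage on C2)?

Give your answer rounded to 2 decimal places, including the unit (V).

Answer: 15.00 V

Derivation:
Initial: C1(1μF, Q=12μC, V=12.00V), C2(1μF, Q=18μC, V=18.00V)
Op 1: CLOSE 1-2: Q_total=30.00, C_total=2.00, V=15.00; Q1=15.00, Q2=15.00; dissipated=9.000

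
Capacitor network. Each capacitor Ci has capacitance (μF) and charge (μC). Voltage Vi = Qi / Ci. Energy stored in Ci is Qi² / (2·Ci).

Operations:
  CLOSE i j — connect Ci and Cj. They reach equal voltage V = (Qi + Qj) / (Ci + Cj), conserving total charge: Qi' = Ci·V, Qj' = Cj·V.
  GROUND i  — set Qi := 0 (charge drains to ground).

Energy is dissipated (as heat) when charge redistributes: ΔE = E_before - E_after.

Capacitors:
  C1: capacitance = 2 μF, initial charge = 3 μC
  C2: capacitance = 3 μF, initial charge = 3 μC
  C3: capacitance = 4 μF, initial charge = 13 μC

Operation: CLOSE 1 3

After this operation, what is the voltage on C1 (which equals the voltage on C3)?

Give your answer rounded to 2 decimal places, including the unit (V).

Answer: 2.67 V

Derivation:
Initial: C1(2μF, Q=3μC, V=1.50V), C2(3μF, Q=3μC, V=1.00V), C3(4μF, Q=13μC, V=3.25V)
Op 1: CLOSE 1-3: Q_total=16.00, C_total=6.00, V=2.67; Q1=5.33, Q3=10.67; dissipated=2.042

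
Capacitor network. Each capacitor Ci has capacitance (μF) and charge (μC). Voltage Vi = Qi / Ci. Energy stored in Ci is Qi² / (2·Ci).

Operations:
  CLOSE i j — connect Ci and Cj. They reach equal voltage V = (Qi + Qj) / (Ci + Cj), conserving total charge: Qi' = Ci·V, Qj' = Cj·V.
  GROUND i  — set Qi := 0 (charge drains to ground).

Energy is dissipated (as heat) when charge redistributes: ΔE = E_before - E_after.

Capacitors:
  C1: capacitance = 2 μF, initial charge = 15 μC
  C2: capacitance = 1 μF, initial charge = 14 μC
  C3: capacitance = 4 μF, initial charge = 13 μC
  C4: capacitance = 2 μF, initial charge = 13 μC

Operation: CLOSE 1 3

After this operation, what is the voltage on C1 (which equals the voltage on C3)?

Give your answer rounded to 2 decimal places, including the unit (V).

Initial: C1(2μF, Q=15μC, V=7.50V), C2(1μF, Q=14μC, V=14.00V), C3(4μF, Q=13μC, V=3.25V), C4(2μF, Q=13μC, V=6.50V)
Op 1: CLOSE 1-3: Q_total=28.00, C_total=6.00, V=4.67; Q1=9.33, Q3=18.67; dissipated=12.042

Answer: 4.67 V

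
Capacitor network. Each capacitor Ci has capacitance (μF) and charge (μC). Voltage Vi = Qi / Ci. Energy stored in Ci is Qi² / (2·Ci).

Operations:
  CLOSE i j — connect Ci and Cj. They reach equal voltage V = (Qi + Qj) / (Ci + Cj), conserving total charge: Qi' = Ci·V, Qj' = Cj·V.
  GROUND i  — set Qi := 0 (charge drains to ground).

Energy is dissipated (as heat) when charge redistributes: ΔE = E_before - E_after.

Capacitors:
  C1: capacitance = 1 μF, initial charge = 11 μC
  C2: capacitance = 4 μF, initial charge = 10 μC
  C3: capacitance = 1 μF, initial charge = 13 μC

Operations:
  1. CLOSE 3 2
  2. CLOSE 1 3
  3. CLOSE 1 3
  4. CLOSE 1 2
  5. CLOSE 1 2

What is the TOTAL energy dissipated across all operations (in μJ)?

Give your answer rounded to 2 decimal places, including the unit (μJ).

Answer: 58.44 μJ

Derivation:
Initial: C1(1μF, Q=11μC, V=11.00V), C2(4μF, Q=10μC, V=2.50V), C3(1μF, Q=13μC, V=13.00V)
Op 1: CLOSE 3-2: Q_total=23.00, C_total=5.00, V=4.60; Q3=4.60, Q2=18.40; dissipated=44.100
Op 2: CLOSE 1-3: Q_total=15.60, C_total=2.00, V=7.80; Q1=7.80, Q3=7.80; dissipated=10.240
Op 3: CLOSE 1-3: Q_total=15.60, C_total=2.00, V=7.80; Q1=7.80, Q3=7.80; dissipated=0.000
Op 4: CLOSE 1-2: Q_total=26.20, C_total=5.00, V=5.24; Q1=5.24, Q2=20.96; dissipated=4.096
Op 5: CLOSE 1-2: Q_total=26.20, C_total=5.00, V=5.24; Q1=5.24, Q2=20.96; dissipated=0.000
Total dissipated: 58.436 μJ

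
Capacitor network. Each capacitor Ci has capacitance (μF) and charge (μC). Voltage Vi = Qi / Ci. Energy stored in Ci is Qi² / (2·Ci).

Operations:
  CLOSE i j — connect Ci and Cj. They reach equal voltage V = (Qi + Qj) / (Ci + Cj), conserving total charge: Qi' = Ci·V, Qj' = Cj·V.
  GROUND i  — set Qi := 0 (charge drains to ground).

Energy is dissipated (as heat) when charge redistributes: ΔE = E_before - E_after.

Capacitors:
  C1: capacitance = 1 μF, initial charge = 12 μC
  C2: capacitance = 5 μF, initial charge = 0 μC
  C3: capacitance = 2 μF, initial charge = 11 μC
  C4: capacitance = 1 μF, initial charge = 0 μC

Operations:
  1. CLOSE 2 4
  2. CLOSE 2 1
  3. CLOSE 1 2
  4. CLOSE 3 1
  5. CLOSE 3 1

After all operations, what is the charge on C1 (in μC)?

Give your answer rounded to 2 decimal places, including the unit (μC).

Answer: 4.33 μC

Derivation:
Initial: C1(1μF, Q=12μC, V=12.00V), C2(5μF, Q=0μC, V=0.00V), C3(2μF, Q=11μC, V=5.50V), C4(1μF, Q=0μC, V=0.00V)
Op 1: CLOSE 2-4: Q_total=0.00, C_total=6.00, V=0.00; Q2=0.00, Q4=0.00; dissipated=0.000
Op 2: CLOSE 2-1: Q_total=12.00, C_total=6.00, V=2.00; Q2=10.00, Q1=2.00; dissipated=60.000
Op 3: CLOSE 1-2: Q_total=12.00, C_total=6.00, V=2.00; Q1=2.00, Q2=10.00; dissipated=0.000
Op 4: CLOSE 3-1: Q_total=13.00, C_total=3.00, V=4.33; Q3=8.67, Q1=4.33; dissipated=4.083
Op 5: CLOSE 3-1: Q_total=13.00, C_total=3.00, V=4.33; Q3=8.67, Q1=4.33; dissipated=0.000
Final charges: Q1=4.33, Q2=10.00, Q3=8.67, Q4=0.00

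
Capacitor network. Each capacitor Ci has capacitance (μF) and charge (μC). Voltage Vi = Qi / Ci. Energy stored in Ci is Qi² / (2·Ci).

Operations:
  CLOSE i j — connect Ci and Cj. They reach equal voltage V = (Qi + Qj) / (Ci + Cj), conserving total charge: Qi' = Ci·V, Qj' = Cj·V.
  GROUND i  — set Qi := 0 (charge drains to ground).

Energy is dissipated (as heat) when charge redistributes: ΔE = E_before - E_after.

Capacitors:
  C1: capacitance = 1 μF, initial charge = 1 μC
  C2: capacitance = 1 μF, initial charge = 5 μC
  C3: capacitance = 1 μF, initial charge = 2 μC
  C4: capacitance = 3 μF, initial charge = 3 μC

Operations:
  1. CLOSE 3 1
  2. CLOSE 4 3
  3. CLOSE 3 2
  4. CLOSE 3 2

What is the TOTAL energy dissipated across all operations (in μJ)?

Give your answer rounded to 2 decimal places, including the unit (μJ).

Answer: 4.10 μJ

Derivation:
Initial: C1(1μF, Q=1μC, V=1.00V), C2(1μF, Q=5μC, V=5.00V), C3(1μF, Q=2μC, V=2.00V), C4(3μF, Q=3μC, V=1.00V)
Op 1: CLOSE 3-1: Q_total=3.00, C_total=2.00, V=1.50; Q3=1.50, Q1=1.50; dissipated=0.250
Op 2: CLOSE 4-3: Q_total=4.50, C_total=4.00, V=1.12; Q4=3.38, Q3=1.12; dissipated=0.094
Op 3: CLOSE 3-2: Q_total=6.12, C_total=2.00, V=3.06; Q3=3.06, Q2=3.06; dissipated=3.754
Op 4: CLOSE 3-2: Q_total=6.12, C_total=2.00, V=3.06; Q3=3.06, Q2=3.06; dissipated=0.000
Total dissipated: 4.098 μJ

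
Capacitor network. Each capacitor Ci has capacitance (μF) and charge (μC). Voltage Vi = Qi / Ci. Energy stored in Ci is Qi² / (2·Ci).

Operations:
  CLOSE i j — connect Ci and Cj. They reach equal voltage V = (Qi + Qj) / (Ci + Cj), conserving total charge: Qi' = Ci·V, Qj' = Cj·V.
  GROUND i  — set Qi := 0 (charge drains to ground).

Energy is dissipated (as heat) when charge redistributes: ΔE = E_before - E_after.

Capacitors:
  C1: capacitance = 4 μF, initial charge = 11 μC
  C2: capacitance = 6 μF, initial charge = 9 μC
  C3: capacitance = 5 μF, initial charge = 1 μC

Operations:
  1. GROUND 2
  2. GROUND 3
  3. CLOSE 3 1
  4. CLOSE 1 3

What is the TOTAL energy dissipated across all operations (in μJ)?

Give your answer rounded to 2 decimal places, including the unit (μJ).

Initial: C1(4μF, Q=11μC, V=2.75V), C2(6μF, Q=9μC, V=1.50V), C3(5μF, Q=1μC, V=0.20V)
Op 1: GROUND 2: Q2=0; energy lost=6.750
Op 2: GROUND 3: Q3=0; energy lost=0.100
Op 3: CLOSE 3-1: Q_total=11.00, C_total=9.00, V=1.22; Q3=6.11, Q1=4.89; dissipated=8.403
Op 4: CLOSE 1-3: Q_total=11.00, C_total=9.00, V=1.22; Q1=4.89, Q3=6.11; dissipated=0.000
Total dissipated: 15.253 μJ

Answer: 15.25 μJ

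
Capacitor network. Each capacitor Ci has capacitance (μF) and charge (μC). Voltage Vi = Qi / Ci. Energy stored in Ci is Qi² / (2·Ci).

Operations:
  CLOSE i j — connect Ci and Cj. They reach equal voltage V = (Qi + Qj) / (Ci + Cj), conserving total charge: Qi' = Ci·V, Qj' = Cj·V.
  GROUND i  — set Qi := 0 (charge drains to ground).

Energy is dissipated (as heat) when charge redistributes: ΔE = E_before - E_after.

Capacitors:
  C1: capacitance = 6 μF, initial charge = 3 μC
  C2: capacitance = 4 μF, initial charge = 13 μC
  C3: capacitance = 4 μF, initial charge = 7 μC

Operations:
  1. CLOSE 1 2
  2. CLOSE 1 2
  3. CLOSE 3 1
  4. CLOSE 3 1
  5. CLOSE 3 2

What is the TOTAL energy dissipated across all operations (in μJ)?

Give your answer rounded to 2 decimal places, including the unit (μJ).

Initial: C1(6μF, Q=3μC, V=0.50V), C2(4μF, Q=13μC, V=3.25V), C3(4μF, Q=7μC, V=1.75V)
Op 1: CLOSE 1-2: Q_total=16.00, C_total=10.00, V=1.60; Q1=9.60, Q2=6.40; dissipated=9.075
Op 2: CLOSE 1-2: Q_total=16.00, C_total=10.00, V=1.60; Q1=9.60, Q2=6.40; dissipated=0.000
Op 3: CLOSE 3-1: Q_total=16.60, C_total=10.00, V=1.66; Q3=6.64, Q1=9.96; dissipated=0.027
Op 4: CLOSE 3-1: Q_total=16.60, C_total=10.00, V=1.66; Q3=6.64, Q1=9.96; dissipated=0.000
Op 5: CLOSE 3-2: Q_total=13.04, C_total=8.00, V=1.63; Q3=6.52, Q2=6.52; dissipated=0.004
Total dissipated: 9.106 μJ

Answer: 9.11 μJ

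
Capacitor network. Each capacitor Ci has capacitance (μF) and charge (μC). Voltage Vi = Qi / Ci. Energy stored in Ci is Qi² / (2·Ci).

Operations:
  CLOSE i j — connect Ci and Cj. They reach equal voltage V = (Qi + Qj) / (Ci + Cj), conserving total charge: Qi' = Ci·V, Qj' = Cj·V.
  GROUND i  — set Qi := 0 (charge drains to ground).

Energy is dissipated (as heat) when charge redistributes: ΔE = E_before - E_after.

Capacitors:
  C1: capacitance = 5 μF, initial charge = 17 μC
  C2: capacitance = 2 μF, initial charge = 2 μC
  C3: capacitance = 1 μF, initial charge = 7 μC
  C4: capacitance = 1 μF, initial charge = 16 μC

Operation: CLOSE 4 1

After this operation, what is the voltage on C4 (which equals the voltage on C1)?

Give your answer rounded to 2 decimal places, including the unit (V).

Answer: 5.50 V

Derivation:
Initial: C1(5μF, Q=17μC, V=3.40V), C2(2μF, Q=2μC, V=1.00V), C3(1μF, Q=7μC, V=7.00V), C4(1μF, Q=16μC, V=16.00V)
Op 1: CLOSE 4-1: Q_total=33.00, C_total=6.00, V=5.50; Q4=5.50, Q1=27.50; dissipated=66.150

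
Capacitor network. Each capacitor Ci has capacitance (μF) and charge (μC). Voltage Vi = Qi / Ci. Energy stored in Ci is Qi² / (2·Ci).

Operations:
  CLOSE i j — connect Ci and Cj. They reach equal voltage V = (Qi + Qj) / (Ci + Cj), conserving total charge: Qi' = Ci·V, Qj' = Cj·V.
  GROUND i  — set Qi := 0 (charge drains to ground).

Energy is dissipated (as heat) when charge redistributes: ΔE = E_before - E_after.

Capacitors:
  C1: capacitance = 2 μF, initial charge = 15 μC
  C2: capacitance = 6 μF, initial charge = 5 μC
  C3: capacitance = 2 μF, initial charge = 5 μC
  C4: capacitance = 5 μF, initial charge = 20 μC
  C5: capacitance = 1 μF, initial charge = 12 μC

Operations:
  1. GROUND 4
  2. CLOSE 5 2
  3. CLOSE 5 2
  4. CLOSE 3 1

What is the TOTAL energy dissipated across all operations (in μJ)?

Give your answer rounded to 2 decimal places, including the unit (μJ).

Answer: 105.94 μJ

Derivation:
Initial: C1(2μF, Q=15μC, V=7.50V), C2(6μF, Q=5μC, V=0.83V), C3(2μF, Q=5μC, V=2.50V), C4(5μF, Q=20μC, V=4.00V), C5(1μF, Q=12μC, V=12.00V)
Op 1: GROUND 4: Q4=0; energy lost=40.000
Op 2: CLOSE 5-2: Q_total=17.00, C_total=7.00, V=2.43; Q5=2.43, Q2=14.57; dissipated=53.440
Op 3: CLOSE 5-2: Q_total=17.00, C_total=7.00, V=2.43; Q5=2.43, Q2=14.57; dissipated=0.000
Op 4: CLOSE 3-1: Q_total=20.00, C_total=4.00, V=5.00; Q3=10.00, Q1=10.00; dissipated=12.500
Total dissipated: 105.940 μJ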